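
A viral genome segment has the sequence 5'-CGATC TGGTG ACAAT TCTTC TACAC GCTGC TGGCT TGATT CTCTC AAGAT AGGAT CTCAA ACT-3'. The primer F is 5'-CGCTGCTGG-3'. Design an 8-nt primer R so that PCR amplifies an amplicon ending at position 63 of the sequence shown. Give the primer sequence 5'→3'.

5'-AGTTTGAG-3'

The forward primer binds at positions 25–33; the product's 3' end on the top strand is position 63.
The reverse primer anneals to the top strand over positions 56–63, i.e. to CTCAAACT.
Its sequence written 5'→3' is the reverse complement: AGTTTGAG.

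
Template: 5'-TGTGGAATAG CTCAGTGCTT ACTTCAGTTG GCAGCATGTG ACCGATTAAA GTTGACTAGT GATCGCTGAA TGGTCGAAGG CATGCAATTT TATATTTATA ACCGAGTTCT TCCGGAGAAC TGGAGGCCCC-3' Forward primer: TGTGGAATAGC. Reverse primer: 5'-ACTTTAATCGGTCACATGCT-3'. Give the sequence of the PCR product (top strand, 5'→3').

The forward primer matches the template at positions 1–11.
The reverse primer's reverse complement is AGCATGTGACCGATTAAAGT, which matches the template at positions 33–52.
The product is the template from position 1 through 52 (52 bp).

5'-TGTGGAATAGCTCAGTGCTTACTTCAGTTGGCAGCATGTGACCGATTAAAGT-3'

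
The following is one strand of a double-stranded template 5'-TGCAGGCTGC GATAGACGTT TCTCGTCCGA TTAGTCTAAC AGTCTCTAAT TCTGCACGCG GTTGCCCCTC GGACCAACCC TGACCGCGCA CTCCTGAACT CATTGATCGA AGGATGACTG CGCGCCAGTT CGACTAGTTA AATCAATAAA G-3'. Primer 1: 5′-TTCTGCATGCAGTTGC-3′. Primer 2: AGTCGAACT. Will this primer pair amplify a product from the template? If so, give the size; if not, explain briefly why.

No product — primer 1 has no binding site in the template.

Primer 1 (TTCTGCATGCAGTTGC) does not match the top strand, and its reverse complement GCAACTGCATGCAGAA does not match either.
With no annealing site for primer 1, no amplification occurs.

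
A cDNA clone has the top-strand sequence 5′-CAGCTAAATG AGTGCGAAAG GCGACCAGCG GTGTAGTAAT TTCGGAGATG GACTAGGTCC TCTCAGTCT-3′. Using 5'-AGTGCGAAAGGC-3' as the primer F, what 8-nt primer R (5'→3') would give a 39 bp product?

The forward primer binds at positions 11–22, so a 39 bp product ends at position 11 + 39 − 1 = 49.
The reverse primer anneals to the top strand over positions 42–49, i.e. to TCGGAGAT.
Its sequence written 5'→3' is the reverse complement: ATCTCCGA.

5'-ATCTCCGA-3'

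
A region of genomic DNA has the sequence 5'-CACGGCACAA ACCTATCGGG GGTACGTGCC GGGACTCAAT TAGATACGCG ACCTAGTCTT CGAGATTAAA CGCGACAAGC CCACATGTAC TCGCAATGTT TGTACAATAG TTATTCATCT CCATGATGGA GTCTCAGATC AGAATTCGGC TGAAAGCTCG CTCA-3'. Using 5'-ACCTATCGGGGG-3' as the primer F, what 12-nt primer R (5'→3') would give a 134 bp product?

The forward primer binds at positions 11–22, so a 134 bp product ends at position 11 + 134 − 1 = 144.
The reverse primer anneals to the top strand over positions 133–144, i.e. to CTCAGATCAGAA.
Its sequence written 5'→3' is the reverse complement: TTCTGATCTGAG.

5'-TTCTGATCTGAG-3'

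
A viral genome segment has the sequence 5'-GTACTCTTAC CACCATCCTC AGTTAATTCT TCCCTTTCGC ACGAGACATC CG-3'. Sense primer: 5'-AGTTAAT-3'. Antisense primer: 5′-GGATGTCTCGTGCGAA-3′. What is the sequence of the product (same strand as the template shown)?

Scanning the template, AGTTAAT occurs at positions 21–27; this primer anneals to the bottom strand there with its 3' end pointing downstream.
The reverse primer's reverse complement is TTCGCACGAGACATCC, which matches the template at positions 36–51.
The product is the template from position 21 through 51 (31 bp).

5'-AGTTAATTCTTCCCTTTCGCACGAGACATCC-3'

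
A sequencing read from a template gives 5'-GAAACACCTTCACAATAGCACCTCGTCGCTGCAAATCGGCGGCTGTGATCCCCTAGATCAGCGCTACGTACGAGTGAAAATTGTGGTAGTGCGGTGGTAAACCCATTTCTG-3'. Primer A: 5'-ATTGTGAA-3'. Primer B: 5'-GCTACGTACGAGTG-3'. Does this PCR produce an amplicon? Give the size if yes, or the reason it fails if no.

Primer A (ATTGTGAA) has reverse complement TTCACAAT, which matches the top strand at positions 9–16; primer A anneals to the top strand there with its 3' end pointing upstream toward position 9.
Primer B (GCTACGTACGAGTG) matches the top strand directly at positions 63–76; it anneals to the bottom strand with its 3' end pointing downstream toward position 76.
The 3' ends diverge (primer A extends toward position 1, primer B toward position 111), so the primers never converge on a shared product.

No product — the primers' 3' ends point away from each other.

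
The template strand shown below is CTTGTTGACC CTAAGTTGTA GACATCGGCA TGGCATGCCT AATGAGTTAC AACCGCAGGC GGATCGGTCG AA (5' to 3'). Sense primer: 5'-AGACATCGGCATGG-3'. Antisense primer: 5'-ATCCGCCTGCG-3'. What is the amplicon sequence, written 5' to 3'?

Scanning the template, AGACATCGGCATGG occurs at positions 20–33; this primer anneals to the bottom strand there with its 3' end pointing downstream.
Reverse complement of the reverse primer: CGCAGGCGGAT. This occurs on the top strand at positions 54–64.
The product is the template from position 20 through 64 (45 bp).

5'-AGACATCGGCATGGCATGCCTAATGAGTTACAACCGCAGGCGGAT-3'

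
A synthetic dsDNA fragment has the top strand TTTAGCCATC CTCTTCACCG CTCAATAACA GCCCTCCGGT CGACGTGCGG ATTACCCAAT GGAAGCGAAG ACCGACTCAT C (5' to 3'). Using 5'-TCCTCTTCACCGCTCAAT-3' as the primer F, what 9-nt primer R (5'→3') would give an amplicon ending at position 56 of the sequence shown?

5'-GGTAATCCG-3'

The forward primer binds at positions 9–26; the product's 3' end on the top strand is position 56.
The reverse primer anneals to the top strand over positions 48–56, i.e. to CGGATTACC.
Its sequence written 5'→3' is the reverse complement: GGTAATCCG.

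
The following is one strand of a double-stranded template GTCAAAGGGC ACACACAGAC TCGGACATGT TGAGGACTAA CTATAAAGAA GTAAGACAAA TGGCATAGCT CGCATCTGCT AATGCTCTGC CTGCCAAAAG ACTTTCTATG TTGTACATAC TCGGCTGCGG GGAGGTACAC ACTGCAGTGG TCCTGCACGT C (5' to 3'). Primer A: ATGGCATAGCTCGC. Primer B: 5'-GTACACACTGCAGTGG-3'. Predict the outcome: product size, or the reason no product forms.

No product — both primers anneal to the same strand and extend in the same direction.

Primer A (ATGGCATAGCTCGC) matches the top strand at positions 60–73 (3' end points downstream).
Primer B (GTACACACTGCAGTGG) also matches the top strand directly, at positions 135–150 — its reverse complement CCACTGCAGTGTGTAC is not present.
Both primers anneal to the bottom strand with 3' ends pointing the same way, so neither can prime synthesis back toward the other.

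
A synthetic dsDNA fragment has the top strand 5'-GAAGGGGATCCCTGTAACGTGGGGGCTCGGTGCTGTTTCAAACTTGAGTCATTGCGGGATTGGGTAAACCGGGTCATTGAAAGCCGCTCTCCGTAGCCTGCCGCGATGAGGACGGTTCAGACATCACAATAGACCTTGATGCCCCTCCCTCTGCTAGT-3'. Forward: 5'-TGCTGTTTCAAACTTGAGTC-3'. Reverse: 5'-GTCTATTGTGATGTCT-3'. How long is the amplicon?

The forward primer matches the template at positions 31–50.
The reverse primer's reverse complement is AGACATCACAATAGAC, which matches the template at positions 119–134.
Amplicon spans positions 31–134: 104 bp.

104 bp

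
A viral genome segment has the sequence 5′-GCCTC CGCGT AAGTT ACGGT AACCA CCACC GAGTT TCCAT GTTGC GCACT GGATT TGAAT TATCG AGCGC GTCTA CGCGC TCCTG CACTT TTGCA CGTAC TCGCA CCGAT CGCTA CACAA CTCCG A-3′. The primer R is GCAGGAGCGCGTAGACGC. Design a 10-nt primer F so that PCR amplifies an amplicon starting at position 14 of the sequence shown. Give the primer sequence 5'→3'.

The reverse primer's reverse complement GCGTCTACGCGCTCCTGC matches the template at positions 69–86; the product starts at position 14.
The forward primer is identical to the top strand over positions 14–23: TTACGGTAAC.

5'-TTACGGTAAC-3'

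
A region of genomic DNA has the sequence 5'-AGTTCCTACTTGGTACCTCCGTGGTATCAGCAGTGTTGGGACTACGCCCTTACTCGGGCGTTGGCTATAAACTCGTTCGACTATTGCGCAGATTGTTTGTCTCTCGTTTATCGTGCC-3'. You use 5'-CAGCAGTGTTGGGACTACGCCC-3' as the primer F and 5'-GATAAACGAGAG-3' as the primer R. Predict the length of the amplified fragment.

Forward primer CAGCAGTGTTGGGACTACGCCC is found on the top strand at positions 28–49.
The reverse primer's reverse complement is CTCTCGTTTATC, which matches the template at positions 101–112.
The product runs from position 28 to position 112, so its length is 112 − 28 + 1 = 85 bp.

85 bp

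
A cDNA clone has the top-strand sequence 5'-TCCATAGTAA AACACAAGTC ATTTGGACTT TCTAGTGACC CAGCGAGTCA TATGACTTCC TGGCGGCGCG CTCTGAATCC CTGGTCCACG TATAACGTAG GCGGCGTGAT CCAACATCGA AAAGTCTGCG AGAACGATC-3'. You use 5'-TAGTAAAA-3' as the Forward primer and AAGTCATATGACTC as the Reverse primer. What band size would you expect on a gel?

Scanning the template, TAGTAAAA occurs at positions 5–12; this primer anneals to the bottom strand there with its 3' end pointing downstream.
Taking the reverse complement of AAGTCATATGACTC gives GAGTCATATGACTT, found at positions 45–58 on the template; the primer anneals here to the top strand with its 3' end pointing upstream.
Amplicon spans positions 5–58: 54 bp.

54 bp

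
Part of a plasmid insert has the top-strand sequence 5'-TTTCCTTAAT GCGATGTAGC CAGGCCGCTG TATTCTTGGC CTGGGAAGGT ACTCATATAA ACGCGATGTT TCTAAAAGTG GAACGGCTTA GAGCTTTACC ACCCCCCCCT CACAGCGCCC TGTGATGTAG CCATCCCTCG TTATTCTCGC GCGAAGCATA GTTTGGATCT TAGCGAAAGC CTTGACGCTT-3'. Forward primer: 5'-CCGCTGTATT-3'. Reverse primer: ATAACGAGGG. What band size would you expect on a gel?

The forward primer matches the template at positions 25–34.
Taking the reverse complement of ATAACGAGGG gives CCCTCGTTAT, found at positions 135–144 on the template; the primer anneals here to the top strand with its 3' end pointing upstream.
Product length = (reverse-primer end) − (forward-primer start) + 1 = 144 − 25 + 1 = 120 bp.

120 bp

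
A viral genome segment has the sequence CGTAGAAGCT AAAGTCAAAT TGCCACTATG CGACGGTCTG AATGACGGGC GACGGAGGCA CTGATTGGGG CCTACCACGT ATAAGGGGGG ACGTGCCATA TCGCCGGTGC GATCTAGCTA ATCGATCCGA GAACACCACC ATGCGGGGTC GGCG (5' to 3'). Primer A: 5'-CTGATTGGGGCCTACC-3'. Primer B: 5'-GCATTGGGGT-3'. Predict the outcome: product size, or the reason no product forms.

No product — primer B has no binding site in the template.

Primer B (GCATTGGGGT) does not match the top strand, and its reverse complement ACCCCAATGC does not match either.
With no annealing site for primer B, no amplification occurs.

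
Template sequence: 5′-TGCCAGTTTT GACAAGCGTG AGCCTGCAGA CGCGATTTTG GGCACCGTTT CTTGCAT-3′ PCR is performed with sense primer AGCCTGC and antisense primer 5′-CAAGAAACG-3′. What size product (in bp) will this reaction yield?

34 bp

Scanning the template, AGCCTGC occurs at positions 21–27; this primer anneals to the bottom strand there with its 3' end pointing downstream.
Reverse complement of the reverse primer: CGTTTCTTG. This occurs on the top strand at positions 46–54.
The product runs from position 21 to position 54, so its length is 54 − 21 + 1 = 34 bp.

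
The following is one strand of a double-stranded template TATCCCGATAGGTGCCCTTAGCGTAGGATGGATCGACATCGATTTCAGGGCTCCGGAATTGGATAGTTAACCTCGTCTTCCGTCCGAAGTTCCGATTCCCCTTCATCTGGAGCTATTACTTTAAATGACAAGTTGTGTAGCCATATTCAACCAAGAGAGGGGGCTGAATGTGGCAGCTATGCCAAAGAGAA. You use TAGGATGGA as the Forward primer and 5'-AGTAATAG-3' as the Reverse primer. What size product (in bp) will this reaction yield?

97 bp

Scanning the template, TAGGATGGA occurs at positions 24–32; this primer anneals to the bottom strand there with its 3' end pointing downstream.
Reverse complement of the reverse primer: CTATTACT. This occurs on the top strand at positions 113–120.
Product length = (reverse-primer end) − (forward-primer start) + 1 = 120 − 24 + 1 = 97 bp.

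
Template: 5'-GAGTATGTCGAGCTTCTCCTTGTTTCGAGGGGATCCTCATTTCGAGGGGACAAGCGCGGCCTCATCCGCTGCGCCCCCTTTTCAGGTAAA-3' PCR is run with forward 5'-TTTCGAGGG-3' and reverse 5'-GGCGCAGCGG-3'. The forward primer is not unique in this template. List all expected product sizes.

53 bp, 36 bp

The forward primer TTTCGAGGG matches the top strand at positions 23–31, 40–48.
The reverse primer's reverse complement is CCGCTGCGCC, matching at positions 66–75.
Each forward site pairs with the reverse site to give a product ending at position 75: sizes 53, 36 bp.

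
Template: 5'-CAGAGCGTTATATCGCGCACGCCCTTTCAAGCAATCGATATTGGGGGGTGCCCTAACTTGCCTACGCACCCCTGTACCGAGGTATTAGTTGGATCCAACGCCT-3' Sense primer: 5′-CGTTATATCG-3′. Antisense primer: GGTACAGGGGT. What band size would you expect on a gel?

73 bp

Scanning the template, CGTTATATCG occurs at positions 6–15; this primer anneals to the bottom strand there with its 3' end pointing downstream.
Reverse complement of the reverse primer: ACCCCTGTACC. This occurs on the top strand at positions 68–78.
Amplicon spans positions 6–78: 73 bp.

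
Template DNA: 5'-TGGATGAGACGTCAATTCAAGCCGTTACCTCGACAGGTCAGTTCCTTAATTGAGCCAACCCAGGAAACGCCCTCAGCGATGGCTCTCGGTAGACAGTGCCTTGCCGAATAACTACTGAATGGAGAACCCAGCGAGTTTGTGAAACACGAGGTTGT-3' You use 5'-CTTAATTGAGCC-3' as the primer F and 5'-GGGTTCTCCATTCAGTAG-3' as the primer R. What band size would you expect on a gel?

85 bp

The forward primer matches the template at positions 45–56.
Reverse complement of the reverse primer: CTACTGAATGGAGAACCC. This occurs on the top strand at positions 112–129.
Amplicon spans positions 45–129: 85 bp.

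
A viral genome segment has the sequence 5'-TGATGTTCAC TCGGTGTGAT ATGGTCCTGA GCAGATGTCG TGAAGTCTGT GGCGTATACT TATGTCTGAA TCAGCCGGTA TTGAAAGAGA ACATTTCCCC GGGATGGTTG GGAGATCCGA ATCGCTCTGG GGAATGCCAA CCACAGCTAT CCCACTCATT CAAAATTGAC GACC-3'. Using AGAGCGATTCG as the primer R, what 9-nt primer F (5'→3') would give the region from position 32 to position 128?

The reverse primer's reverse complement CGAATCGCTCT matches the template at positions 118–128; the product starts at position 32.
The forward primer is identical to the top strand over positions 32–40: CAGATGTCG.

5'-CAGATGTCG-3'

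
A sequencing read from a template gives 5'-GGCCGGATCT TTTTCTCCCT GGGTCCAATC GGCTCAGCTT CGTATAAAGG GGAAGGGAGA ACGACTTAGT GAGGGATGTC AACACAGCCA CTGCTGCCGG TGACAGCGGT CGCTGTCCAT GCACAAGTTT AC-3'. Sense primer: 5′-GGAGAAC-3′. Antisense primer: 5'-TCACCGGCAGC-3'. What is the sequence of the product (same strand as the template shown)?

5'-GGAGAACGACTTAGTGAGGGATGTCAACACAGCCACTGCTGCCGGTGA-3'

Forward primer GGAGAAC is found on the top strand at positions 56–62.
Reverse complement of the reverse primer: GCTGCCGGTGA. This occurs on the top strand at positions 93–103.
The product is the template from position 56 through 103 (48 bp).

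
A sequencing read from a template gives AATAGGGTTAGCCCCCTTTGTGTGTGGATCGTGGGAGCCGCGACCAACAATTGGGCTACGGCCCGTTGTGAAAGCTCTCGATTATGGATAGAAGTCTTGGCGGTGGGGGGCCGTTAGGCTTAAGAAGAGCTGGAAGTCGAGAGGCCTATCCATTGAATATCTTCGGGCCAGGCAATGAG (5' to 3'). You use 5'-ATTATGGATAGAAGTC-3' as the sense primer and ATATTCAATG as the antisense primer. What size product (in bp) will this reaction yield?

80 bp

The forward primer matches the template at positions 81–96.
Taking the reverse complement of ATATTCAATG gives CATTGAATAT, found at positions 151–160 on the template; the primer anneals here to the top strand with its 3' end pointing upstream.
Amplicon spans positions 81–160: 80 bp.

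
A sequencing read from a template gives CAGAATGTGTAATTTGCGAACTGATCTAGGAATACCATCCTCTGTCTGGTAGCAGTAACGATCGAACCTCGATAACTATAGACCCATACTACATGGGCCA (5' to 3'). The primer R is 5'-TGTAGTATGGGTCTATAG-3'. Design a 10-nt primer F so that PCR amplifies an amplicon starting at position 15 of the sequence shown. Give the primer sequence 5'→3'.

5'-TGCGAACTGA-3'

The reverse primer's reverse complement CTATAGACCCATACTACA matches the template at positions 76–93; the product starts at position 15.
The forward primer is identical to the top strand over positions 15–24: TGCGAACTGA.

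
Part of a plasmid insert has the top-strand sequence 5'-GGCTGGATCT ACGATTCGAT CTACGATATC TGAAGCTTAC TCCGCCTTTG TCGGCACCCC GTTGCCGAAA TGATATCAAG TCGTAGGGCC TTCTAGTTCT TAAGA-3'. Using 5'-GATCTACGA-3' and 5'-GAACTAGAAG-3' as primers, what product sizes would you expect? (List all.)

The forward primer GATCTACGA matches the top strand at positions 6–14, 18–26.
The reverse primer's reverse complement is CTTCTAGTTC, matching at positions 90–99.
Each forward site pairs with the reverse site to give a product ending at position 99: sizes 94, 82 bp.

94 bp, 82 bp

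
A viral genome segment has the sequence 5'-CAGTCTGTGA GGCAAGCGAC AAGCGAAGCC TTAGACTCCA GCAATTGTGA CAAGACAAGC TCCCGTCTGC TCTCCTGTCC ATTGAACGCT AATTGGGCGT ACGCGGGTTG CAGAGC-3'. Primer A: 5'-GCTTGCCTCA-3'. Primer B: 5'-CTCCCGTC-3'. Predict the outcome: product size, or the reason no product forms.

Primer A (GCTTGCCTCA) has reverse complement TGAGGCAAGC, which matches the top strand at positions 8–17; primer A anneals to the top strand there with its 3' end pointing upstream toward position 8.
Primer B (CTCCCGTC) matches the top strand directly at positions 60–67; it anneals to the bottom strand with its 3' end pointing downstream toward position 67.
The 3' ends diverge (primer A extends toward position 1, primer B toward position 116), so the primers never converge on a shared product.

No product — the primers' 3' ends point away from each other.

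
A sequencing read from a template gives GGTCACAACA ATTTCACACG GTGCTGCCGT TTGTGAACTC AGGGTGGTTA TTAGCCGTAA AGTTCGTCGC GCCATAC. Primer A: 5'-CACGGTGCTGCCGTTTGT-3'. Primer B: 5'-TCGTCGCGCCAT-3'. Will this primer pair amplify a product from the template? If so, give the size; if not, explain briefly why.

Primer A (CACGGTGCTGCCGTTTGT) matches the top strand at positions 17–34 (3' end points downstream).
Primer B (TCGTCGCGCCAT) also matches the top strand directly, at positions 64–75 — its reverse complement ATGGCGCGACGA is not present.
Both primers anneal to the bottom strand with 3' ends pointing the same way, so neither can prime synthesis back toward the other.

No product — both primers anneal to the same strand and extend in the same direction.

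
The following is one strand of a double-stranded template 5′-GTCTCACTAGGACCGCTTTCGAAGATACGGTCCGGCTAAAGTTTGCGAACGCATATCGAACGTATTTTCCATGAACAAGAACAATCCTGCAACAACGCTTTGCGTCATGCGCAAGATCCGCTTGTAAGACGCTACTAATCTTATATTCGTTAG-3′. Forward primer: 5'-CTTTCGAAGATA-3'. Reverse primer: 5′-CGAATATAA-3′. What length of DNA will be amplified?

Forward primer CTTTCGAAGATA is found on the top strand at positions 16–27.
Reverse complement of the reverse primer: TTATATTCG. This occurs on the top strand at positions 141–149.
Product length = (reverse-primer end) − (forward-primer start) + 1 = 149 − 16 + 1 = 134 bp.

134 bp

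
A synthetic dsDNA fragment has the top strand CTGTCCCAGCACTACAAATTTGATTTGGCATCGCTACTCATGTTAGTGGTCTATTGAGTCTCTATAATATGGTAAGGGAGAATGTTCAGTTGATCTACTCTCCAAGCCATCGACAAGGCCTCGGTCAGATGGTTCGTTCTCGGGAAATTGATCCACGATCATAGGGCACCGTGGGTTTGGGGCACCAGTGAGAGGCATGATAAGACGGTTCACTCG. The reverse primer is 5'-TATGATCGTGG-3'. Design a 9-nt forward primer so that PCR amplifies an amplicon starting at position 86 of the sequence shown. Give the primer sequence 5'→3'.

5'-TCAGTTGAT-3'

The reverse primer's reverse complement CCACGATCATA matches the template at positions 153–163; the product starts at position 86.
The forward primer is identical to the top strand over positions 86–94: TCAGTTGAT.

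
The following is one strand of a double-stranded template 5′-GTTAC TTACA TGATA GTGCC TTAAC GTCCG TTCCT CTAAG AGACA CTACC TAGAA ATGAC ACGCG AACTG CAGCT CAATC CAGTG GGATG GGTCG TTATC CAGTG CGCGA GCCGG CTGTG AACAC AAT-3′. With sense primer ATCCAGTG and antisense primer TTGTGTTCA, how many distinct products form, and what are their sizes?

Two products: 50 bp, 30 bp

The forward primer ATCCAGTG matches the top strand at positions 78–85, 98–105.
The reverse primer's reverse complement is TGAACACAA, matching at positions 119–127.
Each forward site pairs with the reverse site to give a product ending at position 127: sizes 50, 30 bp.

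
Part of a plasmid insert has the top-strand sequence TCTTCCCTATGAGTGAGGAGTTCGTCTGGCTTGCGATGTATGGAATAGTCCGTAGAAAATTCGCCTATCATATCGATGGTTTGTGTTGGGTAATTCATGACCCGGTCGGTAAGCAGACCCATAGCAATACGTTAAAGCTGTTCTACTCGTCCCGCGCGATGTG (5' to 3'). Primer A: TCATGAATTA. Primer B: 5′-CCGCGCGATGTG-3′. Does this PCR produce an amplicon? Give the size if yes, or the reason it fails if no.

Primer A (TCATGAATTA) has reverse complement TAATTCATGA, which matches the top strand at positions 91–100; primer A anneals to the top strand there with its 3' end pointing upstream toward position 91.
Primer B (CCGCGCGATGTG) matches the top strand directly at positions 152–163; it anneals to the bottom strand with its 3' end pointing downstream toward position 163.
The 3' ends diverge (primer A extends toward position 1, primer B toward position 163), so the primers never converge on a shared product.

No product — the primers' 3' ends point away from each other.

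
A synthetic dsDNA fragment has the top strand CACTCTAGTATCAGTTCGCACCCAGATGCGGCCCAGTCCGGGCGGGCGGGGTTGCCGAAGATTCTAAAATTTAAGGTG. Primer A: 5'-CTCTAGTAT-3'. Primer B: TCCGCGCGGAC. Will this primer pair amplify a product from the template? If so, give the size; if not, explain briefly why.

No product — primer B has no binding site in the template.

Primer B (TCCGCGCGGAC) does not match the top strand, and its reverse complement GTCCGCGCGGA does not match either.
With no annealing site for primer B, no amplification occurs.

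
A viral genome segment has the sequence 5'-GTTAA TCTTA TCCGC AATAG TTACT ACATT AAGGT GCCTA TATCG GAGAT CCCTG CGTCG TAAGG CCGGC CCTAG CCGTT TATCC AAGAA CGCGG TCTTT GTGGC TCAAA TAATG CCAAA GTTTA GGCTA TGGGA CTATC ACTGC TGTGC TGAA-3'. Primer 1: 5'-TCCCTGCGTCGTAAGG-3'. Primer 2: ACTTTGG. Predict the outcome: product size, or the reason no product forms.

Yes — a 73 bp product.

Primer 1 (TCCCTGCGTCGTAAGG) matches the top strand at positions 50–65; it acts as a forward primer.
Primer 2's reverse complement is CCAAAGT, matching the top strand at positions 116–122; it acts as a reverse primer.
The 3' ends face each other across positions 50–122, giving a 73 bp product.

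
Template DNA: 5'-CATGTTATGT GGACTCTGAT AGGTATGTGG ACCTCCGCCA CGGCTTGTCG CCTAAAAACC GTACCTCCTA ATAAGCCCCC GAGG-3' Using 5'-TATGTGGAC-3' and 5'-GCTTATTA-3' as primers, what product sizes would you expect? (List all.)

71 bp, 53 bp

The forward primer TATGTGGAC matches the top strand at positions 6–14, 24–32.
The reverse primer's reverse complement is TAATAAGC, matching at positions 69–76.
Each forward site pairs with the reverse site to give a product ending at position 76: sizes 71, 53 bp.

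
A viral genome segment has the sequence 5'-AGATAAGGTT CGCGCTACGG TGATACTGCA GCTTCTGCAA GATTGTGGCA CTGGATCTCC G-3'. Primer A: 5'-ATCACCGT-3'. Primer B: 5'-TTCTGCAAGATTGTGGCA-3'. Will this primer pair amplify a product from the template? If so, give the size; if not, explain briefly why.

No product — the primers' 3' ends point away from each other.

Primer A (ATCACCGT) has reverse complement ACGGTGAT, which matches the top strand at positions 17–24; primer A anneals to the top strand there with its 3' end pointing upstream toward position 17.
Primer B (TTCTGCAAGATTGTGGCA) matches the top strand directly at positions 33–50; it anneals to the bottom strand with its 3' end pointing downstream toward position 50.
The 3' ends diverge (primer A extends toward position 1, primer B toward position 61), so the primers never converge on a shared product.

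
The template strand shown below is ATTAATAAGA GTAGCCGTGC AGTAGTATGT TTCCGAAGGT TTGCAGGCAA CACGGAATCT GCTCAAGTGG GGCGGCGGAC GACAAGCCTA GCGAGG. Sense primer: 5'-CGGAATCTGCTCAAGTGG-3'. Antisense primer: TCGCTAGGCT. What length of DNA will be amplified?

Forward primer CGGAATCTGCTCAAGTGG is found on the top strand at positions 53–70.
The reverse primer's reverse complement is AGCCTAGCGA, which matches the template at positions 85–94.
Product length = (reverse-primer end) − (forward-primer start) + 1 = 94 − 53 + 1 = 42 bp.

42 bp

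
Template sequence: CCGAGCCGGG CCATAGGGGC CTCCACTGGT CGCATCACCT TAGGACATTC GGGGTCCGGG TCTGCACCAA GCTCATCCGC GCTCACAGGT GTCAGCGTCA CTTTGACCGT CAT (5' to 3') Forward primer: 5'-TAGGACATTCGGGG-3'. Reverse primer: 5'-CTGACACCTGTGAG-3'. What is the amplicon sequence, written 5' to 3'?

5'-TAGGACATTCGGGGTCCGGGTCTGCACCAAGCTCATCCGCGCTCACAGGTGTCAG-3'

Forward primer TAGGACATTCGGGG is found on the top strand at positions 41–54.
The reverse primer's reverse complement is CTCACAGGTGTCAG, which matches the template at positions 82–95.
The product is the template from position 41 through 95 (55 bp).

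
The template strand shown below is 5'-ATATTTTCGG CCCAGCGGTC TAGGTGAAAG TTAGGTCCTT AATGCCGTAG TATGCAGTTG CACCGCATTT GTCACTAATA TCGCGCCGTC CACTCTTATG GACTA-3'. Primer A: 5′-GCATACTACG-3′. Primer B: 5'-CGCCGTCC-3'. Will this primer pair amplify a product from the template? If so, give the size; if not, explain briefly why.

Primer A (GCATACTACG) has reverse complement CGTAGTATGC, which matches the top strand at positions 46–55; primer A anneals to the top strand there with its 3' end pointing upstream toward position 46.
Primer B (CGCCGTCC) matches the top strand directly at positions 84–91; it anneals to the bottom strand with its 3' end pointing downstream toward position 91.
The 3' ends diverge (primer A extends toward position 1, primer B toward position 105), so the primers never converge on a shared product.

No product — the primers' 3' ends point away from each other.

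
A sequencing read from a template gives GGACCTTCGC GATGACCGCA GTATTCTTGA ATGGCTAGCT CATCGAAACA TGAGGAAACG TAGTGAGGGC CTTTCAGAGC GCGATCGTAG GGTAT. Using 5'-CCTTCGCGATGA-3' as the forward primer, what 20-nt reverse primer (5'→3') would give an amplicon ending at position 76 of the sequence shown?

5'-TGAAAGGCCCTCACTACGTT-3'

The forward primer binds at positions 4–15; the product's 3' end on the top strand is position 76.
The reverse primer anneals to the top strand over positions 57–76, i.e. to AACGTAGTGAGGGCCTTTCA.
Its sequence written 5'→3' is the reverse complement: TGAAAGGCCCTCACTACGTT.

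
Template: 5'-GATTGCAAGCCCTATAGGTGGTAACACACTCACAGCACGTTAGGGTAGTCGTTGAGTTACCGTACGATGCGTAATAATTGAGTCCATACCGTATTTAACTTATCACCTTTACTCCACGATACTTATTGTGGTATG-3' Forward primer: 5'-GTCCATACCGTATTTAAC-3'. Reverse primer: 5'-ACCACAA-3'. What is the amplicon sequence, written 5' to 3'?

The forward primer matches the template at positions 82–99.
Reverse complement of the reverse primer: TTGTGGT. This occurs on the top strand at positions 126–132.
The product is the template from position 82 through 132 (51 bp).

5'-GTCCATACCGTATTTAACTTATCACCTTTACTCCACGATACTTATTGTGGT-3'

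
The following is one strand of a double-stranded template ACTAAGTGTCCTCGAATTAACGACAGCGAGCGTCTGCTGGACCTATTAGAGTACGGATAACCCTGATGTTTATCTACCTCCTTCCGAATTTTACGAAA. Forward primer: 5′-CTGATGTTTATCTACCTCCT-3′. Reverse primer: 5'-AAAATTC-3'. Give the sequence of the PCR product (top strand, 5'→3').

The forward primer matches the template at positions 63–82.
Taking the reverse complement of AAAATTC gives GAATTTT, found at positions 86–92 on the template; the primer anneals here to the top strand with its 3' end pointing upstream.
The product is the template from position 63 through 92 (30 bp).

5'-CTGATGTTTATCTACCTCCTTCCGAATTTT-3'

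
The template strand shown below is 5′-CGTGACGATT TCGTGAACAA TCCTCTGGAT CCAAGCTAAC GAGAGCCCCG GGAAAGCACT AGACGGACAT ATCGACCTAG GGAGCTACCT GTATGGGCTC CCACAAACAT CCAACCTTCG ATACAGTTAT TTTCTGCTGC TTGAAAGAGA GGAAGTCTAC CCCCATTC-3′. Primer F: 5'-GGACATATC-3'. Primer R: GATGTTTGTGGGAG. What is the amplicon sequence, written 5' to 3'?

5'-GGACATATCGACCTAGGGAGCTACCTGTATGGGCTCCCACAAACATC-3'

Forward primer GGACATATC is found on the top strand at positions 65–73.
The reverse primer's reverse complement is CTCCCACAAACATC, which matches the template at positions 98–111.
The product is the template from position 65 through 111 (47 bp).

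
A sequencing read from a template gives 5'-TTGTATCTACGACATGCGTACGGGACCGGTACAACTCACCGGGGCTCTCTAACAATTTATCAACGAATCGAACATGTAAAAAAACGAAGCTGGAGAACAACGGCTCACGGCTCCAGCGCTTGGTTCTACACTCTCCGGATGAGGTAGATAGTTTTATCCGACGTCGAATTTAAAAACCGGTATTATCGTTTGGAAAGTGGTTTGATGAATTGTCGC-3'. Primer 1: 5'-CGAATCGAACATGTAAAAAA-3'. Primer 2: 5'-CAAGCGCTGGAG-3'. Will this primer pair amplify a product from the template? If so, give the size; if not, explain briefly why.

Yes — a 59 bp product.

Primer 1 (CGAATCGAACATGTAAAAAA) matches the top strand at positions 64–83; it acts as a forward primer.
Primer 2's reverse complement is CTCCAGCGCTTG, matching the top strand at positions 111–122; it acts as a reverse primer.
The 3' ends face each other across positions 64–122, giving a 59 bp product.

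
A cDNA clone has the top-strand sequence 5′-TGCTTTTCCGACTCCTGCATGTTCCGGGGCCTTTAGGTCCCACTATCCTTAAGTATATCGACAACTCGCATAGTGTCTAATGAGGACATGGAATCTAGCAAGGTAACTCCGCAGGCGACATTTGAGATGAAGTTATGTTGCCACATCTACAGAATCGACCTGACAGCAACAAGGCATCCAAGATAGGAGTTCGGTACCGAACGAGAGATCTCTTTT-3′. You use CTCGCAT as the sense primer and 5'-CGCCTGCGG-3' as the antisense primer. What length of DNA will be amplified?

53 bp

Forward primer CTCGCAT is found on the top strand at positions 65–71.
Reverse complement of the reverse primer: CCGCAGGCG. This occurs on the top strand at positions 109–117.
The product runs from position 65 to position 117, so its length is 117 − 65 + 1 = 53 bp.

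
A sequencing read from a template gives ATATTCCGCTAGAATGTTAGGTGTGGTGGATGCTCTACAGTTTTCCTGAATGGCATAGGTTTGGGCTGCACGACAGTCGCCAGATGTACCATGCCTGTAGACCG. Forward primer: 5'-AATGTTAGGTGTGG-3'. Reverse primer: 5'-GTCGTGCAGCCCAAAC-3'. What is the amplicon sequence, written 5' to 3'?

Scanning the template, AATGTTAGGTGTGG occurs at positions 13–26; this primer anneals to the bottom strand there with its 3' end pointing downstream.
The reverse primer's reverse complement is GTTTGGGCTGCACGAC, which matches the template at positions 59–74.
The product is the template from position 13 through 74 (62 bp).

5'-AATGTTAGGTGTGGTGGATGCTCTACAGTTTTCCTGAATGGCATAGGTTTGGGCTGCACGAC-3'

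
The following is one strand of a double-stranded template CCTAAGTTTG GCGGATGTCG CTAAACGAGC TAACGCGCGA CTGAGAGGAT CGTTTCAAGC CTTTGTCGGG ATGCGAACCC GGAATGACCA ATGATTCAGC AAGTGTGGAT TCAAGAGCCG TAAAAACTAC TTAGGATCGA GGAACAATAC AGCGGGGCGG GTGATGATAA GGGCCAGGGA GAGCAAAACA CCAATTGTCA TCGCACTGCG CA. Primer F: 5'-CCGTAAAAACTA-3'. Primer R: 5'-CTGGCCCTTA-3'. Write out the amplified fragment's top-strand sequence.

Forward primer CCGTAAAAACTA is found on the top strand at positions 118–129.
The reverse primer's reverse complement is TAAGGGCCAG, which matches the template at positions 168–177.
The product is the template from position 118 through 177 (60 bp).

5'-CCGTAAAAACTACTTAGGATCGAGGAACAATACAGCGGGGCGGGTGATGATAAGGGCCAG-3'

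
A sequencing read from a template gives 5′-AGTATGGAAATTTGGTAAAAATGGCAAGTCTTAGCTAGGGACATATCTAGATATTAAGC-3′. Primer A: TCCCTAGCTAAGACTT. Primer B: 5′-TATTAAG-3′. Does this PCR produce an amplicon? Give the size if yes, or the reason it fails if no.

No product — the primers' 3' ends point away from each other.

Primer A (TCCCTAGCTAAGACTT) has reverse complement AAGTCTTAGCTAGGGA, which matches the top strand at positions 26–41; primer A anneals to the top strand there with its 3' end pointing upstream toward position 26.
Primer B (TATTAAG) matches the top strand directly at positions 52–58; it anneals to the bottom strand with its 3' end pointing downstream toward position 58.
The 3' ends diverge (primer A extends toward position 1, primer B toward position 59), so the primers never converge on a shared product.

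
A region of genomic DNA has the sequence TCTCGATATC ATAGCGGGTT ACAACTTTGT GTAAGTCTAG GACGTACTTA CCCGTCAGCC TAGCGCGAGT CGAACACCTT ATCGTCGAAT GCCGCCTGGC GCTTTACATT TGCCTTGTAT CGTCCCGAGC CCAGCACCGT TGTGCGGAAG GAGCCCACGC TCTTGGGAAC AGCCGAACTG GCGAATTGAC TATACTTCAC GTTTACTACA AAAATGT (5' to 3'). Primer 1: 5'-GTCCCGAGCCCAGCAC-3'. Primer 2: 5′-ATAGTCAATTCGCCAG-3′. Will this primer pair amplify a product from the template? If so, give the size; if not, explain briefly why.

Yes — a 72 bp product.

Primer 1 (GTCCCGAGCCCAGCAC) matches the top strand at positions 122–137; it acts as a forward primer.
Primer 2's reverse complement is CTGGCGAATTGACTAT, matching the top strand at positions 178–193; it acts as a reverse primer.
The 3' ends face each other across positions 122–193, giving a 72 bp product.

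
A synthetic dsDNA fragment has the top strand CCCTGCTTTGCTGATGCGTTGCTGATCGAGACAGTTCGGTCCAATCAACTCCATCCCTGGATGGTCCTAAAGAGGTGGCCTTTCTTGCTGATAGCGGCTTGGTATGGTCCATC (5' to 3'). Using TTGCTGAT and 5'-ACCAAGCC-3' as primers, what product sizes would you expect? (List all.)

The forward primer TTGCTGAT matches the top strand at positions 8–15, 19–26, 85–92.
The reverse primer's reverse complement is GGCTTGGT, matching at positions 96–103.
Each forward site pairs with the reverse site to give a product ending at position 103: sizes 96, 85, 19 bp.

96 bp, 85 bp, 19 bp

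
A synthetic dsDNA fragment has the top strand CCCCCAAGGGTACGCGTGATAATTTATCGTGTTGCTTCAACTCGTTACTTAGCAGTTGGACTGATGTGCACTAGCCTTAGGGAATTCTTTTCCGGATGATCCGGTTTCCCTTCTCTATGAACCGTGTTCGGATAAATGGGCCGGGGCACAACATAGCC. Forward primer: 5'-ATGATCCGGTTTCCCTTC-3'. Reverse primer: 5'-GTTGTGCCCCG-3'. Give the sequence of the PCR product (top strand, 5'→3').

5'-ATGATCCGGTTTCCCTTCTCTATGAACCGTGTTCGGATAAATGGGCCGGGGCACAAC-3'

The forward primer matches the template at positions 96–113.
The reverse primer's reverse complement is CGGGGCACAAC, which matches the template at positions 142–152.
The product is the template from position 96 through 152 (57 bp).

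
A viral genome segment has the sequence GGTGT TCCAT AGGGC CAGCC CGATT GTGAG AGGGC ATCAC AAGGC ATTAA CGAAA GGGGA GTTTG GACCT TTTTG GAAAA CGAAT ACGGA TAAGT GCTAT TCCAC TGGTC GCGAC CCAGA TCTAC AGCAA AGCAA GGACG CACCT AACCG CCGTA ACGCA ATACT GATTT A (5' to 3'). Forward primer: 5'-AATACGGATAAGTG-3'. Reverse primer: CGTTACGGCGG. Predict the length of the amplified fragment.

The forward primer matches the template at positions 83–96.
Taking the reverse complement of CGTTACGGCGG gives CCGCCGTAACG, found at positions 148–158 on the template; the primer anneals here to the top strand with its 3' end pointing upstream.
Product length = (reverse-primer end) − (forward-primer start) + 1 = 158 − 83 + 1 = 76 bp.

76 bp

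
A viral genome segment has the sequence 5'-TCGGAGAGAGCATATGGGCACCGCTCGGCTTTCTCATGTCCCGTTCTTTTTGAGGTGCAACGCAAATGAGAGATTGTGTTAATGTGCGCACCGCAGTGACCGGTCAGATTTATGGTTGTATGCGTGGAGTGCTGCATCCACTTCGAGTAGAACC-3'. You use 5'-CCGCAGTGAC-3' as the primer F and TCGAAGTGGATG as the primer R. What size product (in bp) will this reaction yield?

56 bp

Scanning the template, CCGCAGTGAC occurs at positions 91–100; this primer anneals to the bottom strand there with its 3' end pointing downstream.
Reverse complement of the reverse primer: CATCCACTTCGA. This occurs on the top strand at positions 135–146.
Amplicon spans positions 91–146: 56 bp.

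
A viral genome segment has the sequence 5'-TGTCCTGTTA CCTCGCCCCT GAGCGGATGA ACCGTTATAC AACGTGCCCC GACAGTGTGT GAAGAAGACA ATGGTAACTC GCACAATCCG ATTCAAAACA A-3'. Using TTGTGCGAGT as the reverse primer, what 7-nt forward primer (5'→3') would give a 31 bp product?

The reverse primer's reverse complement ACTCGCACAA matches the template at positions 77–86, so the product ends at position 86.
A 31 bp product then starts at position 86 − 31 + 1 = 56.
The forward primer is identical to the top strand there: TGTGTGA.

5'-TGTGTGA-3'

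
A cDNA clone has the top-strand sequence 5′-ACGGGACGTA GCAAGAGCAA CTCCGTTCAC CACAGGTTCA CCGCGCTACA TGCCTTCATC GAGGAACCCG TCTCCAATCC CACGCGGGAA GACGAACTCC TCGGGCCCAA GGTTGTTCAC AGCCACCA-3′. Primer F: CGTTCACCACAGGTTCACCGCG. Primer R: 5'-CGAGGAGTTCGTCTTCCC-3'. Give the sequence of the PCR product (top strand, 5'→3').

5'-CGTTCACCACAGGTTCACCGCGCTACATGCCTTCATCGAGGAACCCGTCTCCAATCCCACGCGGGAAGACGAACTCCTCG-3'

Scanning the template, CGTTCACCACAGGTTCACCGCG occurs at positions 24–45; this primer anneals to the bottom strand there with its 3' end pointing downstream.
The reverse primer's reverse complement is GGGAAGACGAACTCCTCG, which matches the template at positions 86–103.
The product is the template from position 24 through 103 (80 bp).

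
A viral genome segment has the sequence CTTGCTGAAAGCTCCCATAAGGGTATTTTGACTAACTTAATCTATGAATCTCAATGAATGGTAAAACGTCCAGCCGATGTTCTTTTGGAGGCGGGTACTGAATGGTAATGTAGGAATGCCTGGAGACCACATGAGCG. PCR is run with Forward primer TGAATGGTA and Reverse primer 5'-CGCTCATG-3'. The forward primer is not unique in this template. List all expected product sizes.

83 bp, 39 bp

The forward primer TGAATGGTA matches the top strand at positions 55–63, 99–107.
The reverse primer's reverse complement is CATGAGCG, matching at positions 130–137.
Each forward site pairs with the reverse site to give a product ending at position 137: sizes 83, 39 bp.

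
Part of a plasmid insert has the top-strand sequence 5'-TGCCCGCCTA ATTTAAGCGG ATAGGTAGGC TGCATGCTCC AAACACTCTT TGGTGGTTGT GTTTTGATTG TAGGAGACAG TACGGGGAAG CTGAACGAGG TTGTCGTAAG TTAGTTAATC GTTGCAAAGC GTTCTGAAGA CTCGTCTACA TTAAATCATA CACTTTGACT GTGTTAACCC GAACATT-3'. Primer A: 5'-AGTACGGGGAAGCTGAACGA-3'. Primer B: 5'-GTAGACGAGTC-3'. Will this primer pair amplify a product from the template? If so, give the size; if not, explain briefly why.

Primer A (AGTACGGGGAAGCTGAACGA) matches the top strand at positions 79–98; it acts as a forward primer.
Primer B's reverse complement is GACTCGTCTAC, matching the top strand at positions 139–149; it acts as a reverse primer.
The 3' ends face each other across positions 79–149, giving a 71 bp product.

Yes — a 71 bp product.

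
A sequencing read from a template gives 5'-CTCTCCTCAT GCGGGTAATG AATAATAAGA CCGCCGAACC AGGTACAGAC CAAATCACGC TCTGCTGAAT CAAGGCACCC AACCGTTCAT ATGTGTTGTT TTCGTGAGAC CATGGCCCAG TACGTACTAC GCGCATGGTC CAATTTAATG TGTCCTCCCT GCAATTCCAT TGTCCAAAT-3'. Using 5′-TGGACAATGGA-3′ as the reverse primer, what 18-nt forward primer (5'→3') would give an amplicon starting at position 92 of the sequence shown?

The reverse primer's reverse complement TCCATTGTCCA matches the template at positions 166–176; the product starts at position 92.
The forward primer is identical to the top strand over positions 92–109: TGTGTTGTTTTCGTGAGA.

5'-TGTGTTGTTTTCGTGAGA-3'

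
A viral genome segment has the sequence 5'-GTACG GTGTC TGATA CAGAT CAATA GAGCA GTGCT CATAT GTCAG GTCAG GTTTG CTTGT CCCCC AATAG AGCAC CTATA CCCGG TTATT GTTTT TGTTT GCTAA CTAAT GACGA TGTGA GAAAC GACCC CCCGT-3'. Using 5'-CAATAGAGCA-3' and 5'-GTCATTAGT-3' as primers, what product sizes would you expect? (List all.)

The forward primer CAATAGAGCA matches the top strand at positions 21–30, 65–74.
The reverse primer's reverse complement is ACTAATGAC, matching at positions 105–113.
Each forward site pairs with the reverse site to give a product ending at position 113: sizes 93, 49 bp.

93 bp, 49 bp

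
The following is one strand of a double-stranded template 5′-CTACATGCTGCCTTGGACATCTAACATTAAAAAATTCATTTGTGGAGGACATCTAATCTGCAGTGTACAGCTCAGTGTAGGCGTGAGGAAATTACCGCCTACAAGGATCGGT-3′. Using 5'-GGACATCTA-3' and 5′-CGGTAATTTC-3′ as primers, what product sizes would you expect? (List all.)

The forward primer GGACATCTA matches the top strand at positions 15–23, 47–55.
The reverse primer's reverse complement is GAAATTACCG, matching at positions 88–97.
Each forward site pairs with the reverse site to give a product ending at position 97: sizes 83, 51 bp.

83 bp, 51 bp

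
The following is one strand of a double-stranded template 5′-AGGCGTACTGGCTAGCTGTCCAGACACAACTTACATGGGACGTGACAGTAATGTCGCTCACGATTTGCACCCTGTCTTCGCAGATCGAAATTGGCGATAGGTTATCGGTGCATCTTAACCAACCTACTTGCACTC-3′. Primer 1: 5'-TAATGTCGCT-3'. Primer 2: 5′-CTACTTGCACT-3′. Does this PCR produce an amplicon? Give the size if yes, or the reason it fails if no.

No product — both primers anneal to the same strand and extend in the same direction.

Primer 1 (TAATGTCGCT) matches the top strand at positions 49–58 (3' end points downstream).
Primer 2 (CTACTTGCACT) also matches the top strand directly, at positions 124–134 — its reverse complement AGTGCAAGTAG is not present.
Both primers anneal to the bottom strand with 3' ends pointing the same way, so neither can prime synthesis back toward the other.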